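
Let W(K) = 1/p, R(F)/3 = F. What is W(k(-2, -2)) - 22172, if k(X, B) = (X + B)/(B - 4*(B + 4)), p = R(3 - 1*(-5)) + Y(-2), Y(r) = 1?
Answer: -554299/25 ≈ -22172.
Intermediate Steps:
R(F) = 3*F
p = 25 (p = 3*(3 - 1*(-5)) + 1 = 3*(3 + 5) + 1 = 3*8 + 1 = 24 + 1 = 25)
k(X, B) = (B + X)/(-16 - 3*B) (k(X, B) = (B + X)/(B - 4*(4 + B)) = (B + X)/(B + (-16 - 4*B)) = (B + X)/(-16 - 3*B))
W(K) = 1/25
W(k(-2, -2)) - 22172 = 1/25 - 22172 = -554299/25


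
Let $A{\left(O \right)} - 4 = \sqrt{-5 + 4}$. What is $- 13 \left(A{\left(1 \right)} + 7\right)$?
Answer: $-143 - 13 i \approx -143.0 - 13.0 i$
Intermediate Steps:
$A{\left(O \right)} = 4 + i$ ($A{\left(O \right)} = 4 + \sqrt{-5 + 4} = 4 + \sqrt{-1} = 4 + i$)
$- 13 \left(A{\left(1 \right)} + 7\right) = - 13 \left(\left(4 + i\right) + 7\right) = - 13 \left(11 + i\right) = -143 - 13 i$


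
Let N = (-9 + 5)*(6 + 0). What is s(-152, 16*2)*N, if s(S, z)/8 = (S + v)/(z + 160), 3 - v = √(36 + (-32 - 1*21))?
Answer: 149 + I*√17 ≈ 149.0 + 4.1231*I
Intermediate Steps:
v = 3 - I*√17 (v = 3 - √(36 + (-32 - 1*21)) = 3 - √(36 + (-32 - 21)) = 3 - √(36 - 53) = 3 - √(-17) = 3 - I*√17 ≈ 3.0 - 4.1231*I)
s(S, z) = 8*(3 + S - I*√17)/(160 + z) (s(S, z) = 8*((S + (3 - I*√17))/(z + 160)) = 8*((3 + S - I*√17)/(160 + z)) = 8*(3 + S - I*√17)/(160 + z))
N = -24 (N = -4*6 = -24)
s(-152, 16*2)*N = (8*(3 - 152 - I*√17)/(160 + 16*2))*(-24) = (8*(-149 - I*√17)/(160 + 32))*(-24) = (8*(-149 - I*√17)/192)*(-24) = (8*(1/192)*(-149 - I*√17))*(-24) = (-149/24 - I*√17/24)*(-24) = 149 + I*√17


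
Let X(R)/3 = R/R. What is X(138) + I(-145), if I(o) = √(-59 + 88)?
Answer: 3 + √29 ≈ 8.3852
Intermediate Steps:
X(R) = 3 (X(R) = 3*(R/R) = 3*1 = 3)
I(o) = √29
X(138) + I(-145) = 3 + √29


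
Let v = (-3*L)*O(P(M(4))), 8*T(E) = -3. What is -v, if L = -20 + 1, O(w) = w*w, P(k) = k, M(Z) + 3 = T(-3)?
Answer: -41553/64 ≈ -649.27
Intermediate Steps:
T(E) = -3/8 (T(E) = (⅛)*(-3) = -3/8)
M(Z) = -27/8 (M(Z) = -3 - 3/8 = -27/8)
O(w) = w²
L = -19
v = 41553/64 (v = (-3*(-19))*(-27/8)² = 57*(729/64) = 41553/64 ≈ 649.27)
-v = -1*41553/64 = -41553/64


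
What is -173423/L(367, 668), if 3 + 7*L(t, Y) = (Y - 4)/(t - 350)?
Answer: -20637337/613 ≈ -33666.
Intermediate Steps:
L(t, Y) = -3/7 + (-4 + Y)/(7*(-350 + t)) (L(t, Y) = -3/7 + ((Y - 4)/(t - 350))/7 = -3/7 + ((-4 + Y)/(-350 + t))/7 = -3/7 + (-4 + Y)/(7*(-350 + t)))
-173423/L(367, 668) = -173423*7*(-350 + 367)/(1046 + 668 - 3*367) = -173423*119/(1046 + 668 - 1101) = -173423/((⅐)*(1/17)*613) = -173423/613/119 = -173423*119/613 = -20637337/613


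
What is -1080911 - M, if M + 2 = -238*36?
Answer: -1072341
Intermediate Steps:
M = -8570 (M = -2 - 238*36 = -2 - 8568 = -8570)
-1080911 - M = -1080911 - 1*(-8570) = -1080911 + 8570 = -1072341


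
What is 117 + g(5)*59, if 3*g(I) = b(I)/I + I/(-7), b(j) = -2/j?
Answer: 53224/525 ≈ 101.38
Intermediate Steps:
g(I) = -2/(3*I**2) - I/21 (g(I) = ((-2/I)/I + I/(-7))/3 = (-2/I**2 + I*(-1/7))/3 = (-2/I**2 - I/7)/3 = -2/(3*I**2) - I/21)
117 + g(5)*59 = 117 + ((1/21)*(-14 - 1*5**3)/5**2)*59 = 117 + ((1/21)*(1/25)*(-14 - 1*125))*59 = 117 + ((1/21)*(1/25)*(-14 - 125))*59 = 117 + ((1/21)*(1/25)*(-139))*59 = 117 - 139/525*59 = 117 - 8201/525 = 53224/525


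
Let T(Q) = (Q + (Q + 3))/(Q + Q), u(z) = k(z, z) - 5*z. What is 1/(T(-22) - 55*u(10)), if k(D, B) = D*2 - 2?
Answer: 44/77481 ≈ 0.00056788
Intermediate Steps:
k(D, B) = -2 + 2*D (k(D, B) = 2*D - 2 = -2 + 2*D)
u(z) = -2 - 3*z (u(z) = (-2 + 2*z) - 5*z = -2 - 3*z)
T(Q) = (3 + 2*Q)/(2*Q) (T(Q) = (Q + (3 + Q))/((2*Q)) = (3 + 2*Q)*(1/(2*Q)) = (3 + 2*Q)/(2*Q))
1/(T(-22) - 55*u(10)) = 1/((3/2 - 22)/(-22) - 55*(-2 - 3*10)) = 1/(-1/22*(-41/2) - 55*(-2 - 30)) = 1/(41/44 - 55*(-32)) = 1/(41/44 + 1760) = 1/(77481/44) = 44/77481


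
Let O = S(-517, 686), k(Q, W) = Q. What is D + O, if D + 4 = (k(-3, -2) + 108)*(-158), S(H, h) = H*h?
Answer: -371256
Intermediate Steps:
D = -16594 (D = -4 + (-3 + 108)*(-158) = -4 + 105*(-158) = -4 - 16590 = -16594)
O = -354662 (O = -517*686 = -354662)
D + O = -16594 - 354662 = -371256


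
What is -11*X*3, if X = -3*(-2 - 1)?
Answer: -297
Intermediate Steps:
X = 9 (X = -3*(-3) = 9)
-11*X*3 = -11*9*3 = -99*3 = -297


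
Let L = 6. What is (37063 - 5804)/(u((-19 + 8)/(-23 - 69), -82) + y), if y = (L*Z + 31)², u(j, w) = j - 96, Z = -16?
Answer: 2875828/379879 ≈ 7.5704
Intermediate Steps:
u(j, w) = -96 + j
y = 4225 (y = (6*(-16) + 31)² = (-96 + 31)² = (-65)² = 4225)
(37063 - 5804)/(u((-19 + 8)/(-23 - 69), -82) + y) = (37063 - 5804)/((-96 + (-19 + 8)/(-23 - 69)) + 4225) = 31259/((-96 - 11/(-92)) + 4225) = 31259/((-96 - 11*(-1/92)) + 4225) = 31259/((-96 + 11/92) + 4225) = 31259/(-8821/92 + 4225) = 31259/(379879/92) = 31259*(92/379879) = 2875828/379879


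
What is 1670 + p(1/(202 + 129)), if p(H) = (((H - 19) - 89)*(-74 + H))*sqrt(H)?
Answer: 1670 + 875551271*sqrt(331)/36264691 ≈ 2109.3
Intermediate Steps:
p(H) = sqrt(H)*(-108 + H)*(-74 + H) (p(H) = (((-19 + H) - 89)*(-74 + H))*sqrt(H) = ((-108 + H)*(-74 + H))*sqrt(H) = sqrt(H)*(-108 + H)*(-74 + H))
1670 + p(1/(202 + 129)) = 1670 + sqrt(1/(202 + 129))*(7992 + (1/(202 + 129))**2 - 182/(202 + 129)) = 1670 + sqrt(1/331)*(7992 + (1/331)**2 - 182/331) = 1670 + sqrt(1/331)*(7992 + (1/331)**2 - 182*1/331) = 1670 + (sqrt(331)/331)*(7992 + 1/109561 - 182/331) = 1670 + (sqrt(331)/331)*(875551271/109561) = 1670 + 875551271*sqrt(331)/36264691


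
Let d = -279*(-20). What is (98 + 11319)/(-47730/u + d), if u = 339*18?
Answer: 11611089/5666905 ≈ 2.0489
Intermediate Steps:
d = 5580
u = 6102
(98 + 11319)/(-47730/u + d) = (98 + 11319)/(-47730/6102 + 5580) = 11417/(-47730*1/6102 + 5580) = 11417/(-7955/1017 + 5580) = 11417/(5666905/1017) = 11417*(1017/5666905) = 11611089/5666905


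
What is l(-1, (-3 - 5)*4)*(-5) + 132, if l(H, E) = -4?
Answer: 152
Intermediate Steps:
l(-1, (-3 - 5)*4)*(-5) + 132 = -4*(-5) + 132 = 20 + 132 = 152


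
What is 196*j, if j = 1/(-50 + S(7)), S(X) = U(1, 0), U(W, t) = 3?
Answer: -196/47 ≈ -4.1702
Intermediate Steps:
S(X) = 3
j = -1/47 (j = 1/(-50 + 3) = 1/(-47) = -1/47 ≈ -0.021277)
196*j = 196*(-1/47) = -196/47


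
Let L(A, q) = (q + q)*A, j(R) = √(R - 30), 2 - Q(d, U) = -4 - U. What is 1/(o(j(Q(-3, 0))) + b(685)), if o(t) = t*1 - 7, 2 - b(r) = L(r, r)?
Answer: -938455/880697787049 - 2*I*√6/880697787049 ≈ -1.0656e-6 - 5.5626e-12*I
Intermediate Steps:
Q(d, U) = 6 + U (Q(d, U) = 2 - (-4 - U) = 2 + (4 + U) = 6 + U)
j(R) = √(-30 + R)
L(A, q) = 2*A*q (L(A, q) = (2*q)*A = 2*A*q)
b(r) = 2 - 2*r² (b(r) = 2 - 2*r*r = 2 - 2*r²)
o(t) = -7 + t (o(t) = t - 7 = -7 + t)
1/(o(j(Q(-3, 0))) + b(685)) = 1/((-7 + √(-30 + (6 + 0))) + (2 - 2*685²)) = 1/((-7 + √(-30 + 6)) + (2 - 2*469225)) = 1/((-7 + √(-24)) + (2 - 938450)) = 1/((-7 + 2*I*√6) - 938448) = 1/(-938455 + 2*I*√6)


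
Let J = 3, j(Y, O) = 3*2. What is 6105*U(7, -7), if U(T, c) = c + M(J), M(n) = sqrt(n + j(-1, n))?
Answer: -24420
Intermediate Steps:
j(Y, O) = 6
M(n) = sqrt(6 + n) (M(n) = sqrt(n + 6) = sqrt(6 + n))
U(T, c) = 3 + c (U(T, c) = c + sqrt(6 + 3) = c + sqrt(9) = c + 3 = 3 + c)
6105*U(7, -7) = 6105*(3 - 7) = 6105*(-4) = -24420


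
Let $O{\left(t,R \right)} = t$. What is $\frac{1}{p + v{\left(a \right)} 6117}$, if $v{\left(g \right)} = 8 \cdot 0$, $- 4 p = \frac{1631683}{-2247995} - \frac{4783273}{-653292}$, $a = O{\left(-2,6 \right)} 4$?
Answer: $- \frac{5874388598160}{9686808337199} \approx -0.60643$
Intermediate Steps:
$a = -8$ ($a = \left(-2\right) 4 = -8$)
$p = - \frac{9686808337199}{5874388598160}$ ($p = - \frac{\frac{1631683}{-2247995} - \frac{4783273}{-653292}}{4} = - \frac{1631683 \left(- \frac{1}{2247995}\right) - - \frac{4783273}{653292}}{4} = - \frac{- \frac{1631683}{2247995} + \frac{4783273}{653292}}{4} = \left(- \frac{1}{4}\right) \frac{9686808337199}{1468597149540} = - \frac{9686808337199}{5874388598160} \approx -1.649$)
$v{\left(g \right)} = 0$
$\frac{1}{p + v{\left(a \right)} 6117} = \frac{1}{- \frac{9686808337199}{5874388598160} + 0 \cdot 6117} = \frac{1}{- \frac{9686808337199}{5874388598160} + 0} = \frac{1}{- \frac{9686808337199}{5874388598160}} = - \frac{5874388598160}{9686808337199}$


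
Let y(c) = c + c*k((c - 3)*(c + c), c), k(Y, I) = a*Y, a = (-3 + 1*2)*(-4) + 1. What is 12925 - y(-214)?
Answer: 99390459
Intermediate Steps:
a = 5 (a = (-3 + 2)*(-4) + 1 = -1*(-4) + 1 = 4 + 1 = 5)
k(Y, I) = 5*Y
y(c) = c + 10*c²*(-3 + c) (y(c) = c + c*(5*((c - 3)*(c + c))) = c + c*(5*((-3 + c)*(2*c))) = c + c*(5*(2*c*(-3 + c))) = c + c*(10*c*(-3 + c)) = c + 10*c²*(-3 + c))
12925 - y(-214) = 12925 - (-214)*(1 + 10*(-214)*(-3 - 214)) = 12925 - (-214)*(1 + 10*(-214)*(-217)) = 12925 - (-214)*(1 + 464380) = 12925 - (-214)*464381 = 12925 - 1*(-99377534) = 12925 + 99377534 = 99390459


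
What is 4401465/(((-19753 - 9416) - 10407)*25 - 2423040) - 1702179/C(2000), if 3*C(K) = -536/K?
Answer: 290429165678123/15242232 ≈ 1.9054e+7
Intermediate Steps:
C(K) = -536/(3*K) (C(K) = (-536/K)/3 = -536/(3*K))
4401465/(((-19753 - 9416) - 10407)*25 - 2423040) - 1702179/C(2000) = 4401465/(((-19753 - 9416) - 10407)*25 - 2423040) - 1702179/((-536/3/2000)) = 4401465/((-29169 - 10407)*25 - 2423040) - 1702179/((-536/3*1/2000)) = 4401465/(-39576*25 - 2423040) - 1702179/(-67/750) = 4401465/(-989400 - 2423040) - 1702179*(-750/67) = 4401465/(-3412440) + 1276634250/67 = 4401465*(-1/3412440) + 1276634250/67 = -293431/227496 + 1276634250/67 = 290429165678123/15242232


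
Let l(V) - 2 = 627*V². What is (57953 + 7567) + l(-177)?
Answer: 19708805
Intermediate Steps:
l(V) = 2 + 627*V²
(57953 + 7567) + l(-177) = (57953 + 7567) + (2 + 627*(-177)²) = 65520 + (2 + 627*31329) = 65520 + (2 + 19643283) = 65520 + 19643285 = 19708805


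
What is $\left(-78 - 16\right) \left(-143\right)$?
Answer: $13442$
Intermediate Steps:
$\left(-78 - 16\right) \left(-143\right) = \left(-94\right) \left(-143\right) = 13442$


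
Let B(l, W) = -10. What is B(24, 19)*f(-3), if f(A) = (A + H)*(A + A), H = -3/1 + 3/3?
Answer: -300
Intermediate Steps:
H = -2 (H = -3*1 + 3*(⅓) = -3 + 1 = -2)
f(A) = 2*A*(-2 + A) (f(A) = (A - 2)*(A + A) = (-2 + A)*(2*A) = 2*A*(-2 + A))
B(24, 19)*f(-3) = -20*(-3)*(-2 - 3) = -20*(-3)*(-5) = -10*30 = -300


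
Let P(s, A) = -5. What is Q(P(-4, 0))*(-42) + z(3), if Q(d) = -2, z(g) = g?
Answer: 87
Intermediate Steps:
Q(P(-4, 0))*(-42) + z(3) = -2*(-42) + 3 = 84 + 3 = 87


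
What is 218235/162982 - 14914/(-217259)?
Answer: 49844231413/35409306338 ≈ 1.4077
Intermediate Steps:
218235/162982 - 14914/(-217259) = 218235*(1/162982) - 14914*(-1/217259) = 218235/162982 + 14914/217259 = 49844231413/35409306338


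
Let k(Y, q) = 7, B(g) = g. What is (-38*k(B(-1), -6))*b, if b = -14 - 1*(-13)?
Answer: 266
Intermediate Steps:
b = -1 (b = -14 + 13 = -1)
(-38*k(B(-1), -6))*b = -38*7*(-1) = -266*(-1) = 266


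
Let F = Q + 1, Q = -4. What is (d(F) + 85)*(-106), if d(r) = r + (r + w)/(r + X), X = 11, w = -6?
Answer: -34291/4 ≈ -8572.8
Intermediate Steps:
F = -3 (F = -4 + 1 = -3)
d(r) = r + (-6 + r)/(11 + r) (d(r) = r + (r - 6)/(r + 11) = r + (-6 + r)/(11 + r))
(d(F) + 85)*(-106) = ((-6 + (-3)² + 12*(-3))/(11 - 3) + 85)*(-106) = ((-6 + 9 - 36)/8 + 85)*(-106) = ((⅛)*(-33) + 85)*(-106) = (-33/8 + 85)*(-106) = (647/8)*(-106) = -34291/4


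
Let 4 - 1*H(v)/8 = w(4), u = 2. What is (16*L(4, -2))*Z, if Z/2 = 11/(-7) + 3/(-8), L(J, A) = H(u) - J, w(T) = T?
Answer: 1744/7 ≈ 249.14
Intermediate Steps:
H(v) = 0 (H(v) = 32 - 8*4 = 32 - 32 = 0)
L(J, A) = -J (L(J, A) = 0 - J = -J)
Z = -109/28 (Z = 2*(11/(-7) + 3/(-8)) = 2*(11*(-⅐) + 3*(-⅛)) = 2*(-11/7 - 3/8) = 2*(-109/56) = -109/28 ≈ -3.8929)
(16*L(4, -2))*Z = (16*(-1*4))*(-109/28) = (16*(-4))*(-109/28) = -64*(-109/28) = 1744/7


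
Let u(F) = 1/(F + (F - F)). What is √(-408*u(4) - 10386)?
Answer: 2*I*√2622 ≈ 102.41*I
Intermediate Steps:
u(F) = 1/F (u(F) = 1/(F + 0) = 1/F)
√(-408*u(4) - 10386) = √(-408/4 - 10386) = √(-408*¼ - 10386) = √(-102 - 10386) = √(-10488) = 2*I*√2622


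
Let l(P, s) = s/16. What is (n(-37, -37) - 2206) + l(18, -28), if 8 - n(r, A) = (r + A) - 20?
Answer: -8423/4 ≈ -2105.8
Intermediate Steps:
l(P, s) = s/16 (l(P, s) = s*(1/16) = s/16)
n(r, A) = 28 - A - r (n(r, A) = 8 - ((r + A) - 20) = 8 - ((A + r) - 20) = 8 - (-20 + A + r) = 8 + (20 - A - r) = 28 - A - r)
(n(-37, -37) - 2206) + l(18, -28) = ((28 - 1*(-37) - 1*(-37)) - 2206) + (1/16)*(-28) = ((28 + 37 + 37) - 2206) - 7/4 = (102 - 2206) - 7/4 = -2104 - 7/4 = -8423/4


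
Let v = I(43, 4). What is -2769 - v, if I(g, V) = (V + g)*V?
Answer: -2957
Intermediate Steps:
I(g, V) = V*(V + g)
v = 188 (v = 4*(4 + 43) = 4*47 = 188)
-2769 - v = -2769 - 1*188 = -2769 - 188 = -2957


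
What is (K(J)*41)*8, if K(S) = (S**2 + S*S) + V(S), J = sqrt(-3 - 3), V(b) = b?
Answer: -3936 + 328*I*sqrt(6) ≈ -3936.0 + 803.43*I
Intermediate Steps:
J = I*sqrt(6) (J = sqrt(-6) = I*sqrt(6) ≈ 2.4495*I)
K(S) = S + 2*S**2 (K(S) = (S**2 + S*S) + S = (S**2 + S**2) + S = 2*S**2 + S = S + 2*S**2)
(K(J)*41)*8 = (((I*sqrt(6))*(1 + 2*(I*sqrt(6))))*41)*8 = (((I*sqrt(6))*(1 + 2*I*sqrt(6)))*41)*8 = ((I*sqrt(6)*(1 + 2*I*sqrt(6)))*41)*8 = (41*I*sqrt(6)*(1 + 2*I*sqrt(6)))*8 = 328*I*sqrt(6)*(1 + 2*I*sqrt(6))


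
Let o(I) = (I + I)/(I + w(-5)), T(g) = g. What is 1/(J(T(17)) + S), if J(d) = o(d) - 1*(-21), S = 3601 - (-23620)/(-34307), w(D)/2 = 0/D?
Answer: 34307/124304948 ≈ 0.00027599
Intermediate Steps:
w(D) = 0 (w(D) = 2*(0/D) = 2*0 = 0)
o(I) = 2 (o(I) = (I + I)/(I + 0) = (2*I)/I = 2)
S = 123515887/34307 (S = 3601 - (-23620)*(-1)/34307 = 3601 - 1*23620/34307 = 3601 - 23620/34307 = 123515887/34307 ≈ 3600.3)
J(d) = 23 (J(d) = 2 - 1*(-21) = 2 + 21 = 23)
1/(J(T(17)) + S) = 1/(23 + 123515887/34307) = 1/(124304948/34307) = 34307/124304948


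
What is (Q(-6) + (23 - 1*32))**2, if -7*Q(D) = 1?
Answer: 4096/49 ≈ 83.592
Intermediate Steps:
Q(D) = -1/7 (Q(D) = -1/7*1 = -1/7)
(Q(-6) + (23 - 1*32))**2 = (-1/7 + (23 - 1*32))**2 = (-1/7 + (23 - 32))**2 = (-1/7 - 9)**2 = (-64/7)**2 = 4096/49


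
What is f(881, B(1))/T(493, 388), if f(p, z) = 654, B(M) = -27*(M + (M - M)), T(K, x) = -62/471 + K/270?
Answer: 27723060/71821 ≈ 386.00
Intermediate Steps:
T(K, x) = -62/471 + K/270 (T(K, x) = -62*1/471 + K*(1/270) = -62/471 + K/270)
B(M) = -27*M (B(M) = -27*(M + 0) = -27*M)
f(881, B(1))/T(493, 388) = 654/(-62/471 + (1/270)*493) = 654/(-62/471 + 493/270) = 654/(71821/42390) = 654*(42390/71821) = 27723060/71821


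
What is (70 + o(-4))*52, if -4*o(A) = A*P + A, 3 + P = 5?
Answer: 3796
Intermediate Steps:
P = 2 (P = -3 + 5 = 2)
o(A) = -3*A/4 (o(A) = -(A*2 + A)/4 = -(2*A + A)/4 = -3*A/4)
(70 + o(-4))*52 = (70 - ¾*(-4))*52 = (70 + 3)*52 = 73*52 = 3796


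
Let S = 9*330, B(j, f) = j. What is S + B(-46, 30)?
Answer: 2924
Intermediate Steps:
S = 2970
S + B(-46, 30) = 2970 - 46 = 2924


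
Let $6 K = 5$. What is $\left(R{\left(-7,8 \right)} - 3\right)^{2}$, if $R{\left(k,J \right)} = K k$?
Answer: $\frac{2809}{36} \approx 78.028$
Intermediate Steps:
$K = \frac{5}{6}$ ($K = \frac{1}{6} \cdot 5 = \frac{5}{6} \approx 0.83333$)
$R{\left(k,J \right)} = \frac{5 k}{6}$
$\left(R{\left(-7,8 \right)} - 3\right)^{2} = \left(\frac{5}{6} \left(-7\right) - 3\right)^{2} = \left(- \frac{35}{6} - 3\right)^{2} = \left(- \frac{53}{6}\right)^{2} = \frac{2809}{36}$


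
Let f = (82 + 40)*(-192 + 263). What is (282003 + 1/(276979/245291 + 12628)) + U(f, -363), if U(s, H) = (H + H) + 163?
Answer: 871848132692171/3097811727 ≈ 2.8144e+5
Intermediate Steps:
f = 8662 (f = 122*71 = 8662)
U(s, H) = 163 + 2*H (U(s, H) = 2*H + 163 = 163 + 2*H)
(282003 + 1/(276979/245291 + 12628)) + U(f, -363) = (282003 + 1/(276979/245291 + 12628)) + (163 + 2*(-363)) = (282003 + 1/(276979*(1/245291) + 12628)) + (163 - 726) = (282003 + 1/(276979/245291 + 12628)) - 563 = (282003 + 1/(3097811727/245291)) - 563 = (282003 + 245291/3097811727) - 563 = 873592200694472/3097811727 - 563 = 871848132692171/3097811727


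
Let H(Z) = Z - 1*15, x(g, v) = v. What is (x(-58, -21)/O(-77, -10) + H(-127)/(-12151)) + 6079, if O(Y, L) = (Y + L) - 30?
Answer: 2880861826/473889 ≈ 6079.2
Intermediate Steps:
H(Z) = -15 + Z (H(Z) = Z - 15 = -15 + Z)
O(Y, L) = -30 + L + Y (O(Y, L) = (L + Y) - 30 = -30 + L + Y)
(x(-58, -21)/O(-77, -10) + H(-127)/(-12151)) + 6079 = (-21/(-30 - 10 - 77) + (-15 - 127)/(-12151)) + 6079 = (-21/(-117) - 142*(-1/12151)) + 6079 = (-21*(-1/117) + 142/12151) + 6079 = (7/39 + 142/12151) + 6079 = 90595/473889 + 6079 = 2880861826/473889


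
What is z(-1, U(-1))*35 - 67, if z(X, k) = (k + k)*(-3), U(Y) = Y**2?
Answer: -277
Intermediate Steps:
z(X, k) = -6*k (z(X, k) = (2*k)*(-3) = -6*k)
z(-1, U(-1))*35 - 67 = -6*(-1)**2*35 - 67 = -6*1*35 - 67 = -6*35 - 67 = -210 - 67 = -277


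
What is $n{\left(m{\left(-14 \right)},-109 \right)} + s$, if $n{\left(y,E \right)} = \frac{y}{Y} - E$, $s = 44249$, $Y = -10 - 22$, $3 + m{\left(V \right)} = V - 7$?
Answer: $\frac{177435}{4} \approx 44359.0$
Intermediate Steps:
$m{\left(V \right)} = -10 + V$ ($m{\left(V \right)} = -3 + \left(V - 7\right) = -3 + \left(-7 + V\right) = -10 + V$)
$Y = -32$
$n{\left(y,E \right)} = - E - \frac{y}{32}$ ($n{\left(y,E \right)} = \frac{y}{-32} - E = y \left(- \frac{1}{32}\right) - E = - \frac{y}{32} - E = - E - \frac{y}{32}$)
$n{\left(m{\left(-14 \right)},-109 \right)} + s = \left(\left(-1\right) \left(-109\right) - \frac{-10 - 14}{32}\right) + 44249 = \left(109 - - \frac{3}{4}\right) + 44249 = \left(109 + \frac{3}{4}\right) + 44249 = \frac{439}{4} + 44249 = \frac{177435}{4}$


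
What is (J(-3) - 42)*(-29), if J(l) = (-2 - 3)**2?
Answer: 493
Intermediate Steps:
J(l) = 25 (J(l) = (-5)**2 = 25)
(J(-3) - 42)*(-29) = (25 - 42)*(-29) = -17*(-29) = 493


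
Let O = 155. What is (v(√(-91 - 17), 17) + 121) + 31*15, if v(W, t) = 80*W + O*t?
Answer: 3221 + 480*I*√3 ≈ 3221.0 + 831.38*I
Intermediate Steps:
v(W, t) = 80*W + 155*t
(v(√(-91 - 17), 17) + 121) + 31*15 = ((80*√(-91 - 17) + 155*17) + 121) + 31*15 = ((80*√(-108) + 2635) + 121) + 465 = ((80*(6*I*√3) + 2635) + 121) + 465 = ((480*I*√3 + 2635) + 121) + 465 = ((2635 + 480*I*√3) + 121) + 465 = (2756 + 480*I*√3) + 465 = 3221 + 480*I*√3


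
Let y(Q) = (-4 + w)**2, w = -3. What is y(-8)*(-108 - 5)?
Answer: -5537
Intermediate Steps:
y(Q) = 49 (y(Q) = (-4 - 3)**2 = (-7)**2 = 49)
y(-8)*(-108 - 5) = 49*(-108 - 5) = 49*(-113) = -5537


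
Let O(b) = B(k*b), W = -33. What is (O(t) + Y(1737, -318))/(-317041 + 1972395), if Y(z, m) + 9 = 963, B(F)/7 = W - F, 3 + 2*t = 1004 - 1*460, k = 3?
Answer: -9915/3310708 ≈ -0.0029948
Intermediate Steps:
t = 541/2 (t = -3/2 + (1004 - 1*460)/2 = -3/2 + (1004 - 460)/2 = -3/2 + (1/2)*544 = -3/2 + 272 = 541/2 ≈ 270.50)
B(F) = -231 - 7*F (B(F) = 7*(-33 - F) = -231 - 7*F)
O(b) = -231 - 21*b
Y(z, m) = 954 (Y(z, m) = -9 + 963 = 954)
(O(t) + Y(1737, -318))/(-317041 + 1972395) = ((-231 - 21*541/2) + 954)/(-317041 + 1972395) = ((-231 - 11361/2) + 954)/1655354 = (-11823/2 + 954)*(1/1655354) = -9915/2*1/1655354 = -9915/3310708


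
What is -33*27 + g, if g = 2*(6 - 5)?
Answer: -889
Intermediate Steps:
g = 2 (g = 2*1 = 2)
-33*27 + g = -33*27 + 2 = -891 + 2 = -889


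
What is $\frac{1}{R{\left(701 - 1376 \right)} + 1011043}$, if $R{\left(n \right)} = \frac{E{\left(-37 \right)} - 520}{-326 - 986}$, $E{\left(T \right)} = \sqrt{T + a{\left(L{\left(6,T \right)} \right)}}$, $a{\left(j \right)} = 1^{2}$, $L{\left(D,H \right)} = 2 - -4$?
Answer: $\frac{10611911488}{10729103032502513} + \frac{48 i}{10729103032502513} \approx 9.8908 \cdot 10^{-7} + 4.4738 \cdot 10^{-15} i$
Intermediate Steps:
$L{\left(D,H \right)} = 6$ ($L{\left(D,H \right)} = 2 + 4 = 6$)
$a{\left(j \right)} = 1$
$E{\left(T \right)} = \sqrt{1 + T}$ ($E{\left(T \right)} = \sqrt{T + 1} = \sqrt{1 + T}$)
$R{\left(n \right)} = \frac{65}{164} - \frac{3 i}{656}$ ($R{\left(n \right)} = \frac{\sqrt{1 - 37} - 520}{-326 - 986} = \frac{\sqrt{-36} - 520}{-1312} = \left(6 i - 520\right) \left(- \frac{1}{1312}\right) = \left(-520 + 6 i\right) \left(- \frac{1}{1312}\right) = \frac{65}{164} - \frac{3 i}{656}$)
$\frac{1}{R{\left(701 - 1376 \right)} + 1011043} = \frac{1}{\left(\frac{65}{164} - \frac{3 i}{656}\right) + 1011043} = \frac{1}{\frac{165811117}{164} - \frac{3 i}{656}} = \frac{10496 \left(\frac{165811117}{164} + \frac{3 i}{656}\right)}{10729103032502513}$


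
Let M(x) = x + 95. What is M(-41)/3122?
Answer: 27/1561 ≈ 0.017297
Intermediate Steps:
M(x) = 95 + x
M(-41)/3122 = (95 - 41)/3122 = 54*(1/3122) = 27/1561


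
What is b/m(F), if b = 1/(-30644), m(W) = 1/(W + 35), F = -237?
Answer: 101/15322 ≈ 0.0065918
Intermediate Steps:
m(W) = 1/(35 + W)
b = -1/30644 ≈ -3.2633e-5
b/m(F) = -1/(30644*(1/(35 - 237))) = -1/(30644*(1/(-202))) = -1/(30644*(-1/202)) = -1/30644*(-202) = 101/15322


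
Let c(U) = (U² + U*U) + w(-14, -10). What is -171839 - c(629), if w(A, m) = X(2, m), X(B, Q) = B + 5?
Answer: -963128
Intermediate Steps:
X(B, Q) = 5 + B
w(A, m) = 7 (w(A, m) = 5 + 2 = 7)
c(U) = 7 + 2*U² (c(U) = (U² + U*U) + 7 = (U² + U²) + 7 = 2*U² + 7 = 7 + 2*U²)
-171839 - c(629) = -171839 - (7 + 2*629²) = -171839 - (7 + 2*395641) = -171839 - (7 + 791282) = -171839 - 1*791289 = -171839 - 791289 = -963128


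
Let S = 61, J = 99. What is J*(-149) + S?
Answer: -14690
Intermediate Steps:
J*(-149) + S = 99*(-149) + 61 = -14751 + 61 = -14690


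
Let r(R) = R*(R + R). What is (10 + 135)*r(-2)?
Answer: 1160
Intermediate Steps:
r(R) = 2*R**2 (r(R) = R*(2*R) = 2*R**2)
(10 + 135)*r(-2) = (10 + 135)*(2*(-2)**2) = 145*(2*4) = 145*8 = 1160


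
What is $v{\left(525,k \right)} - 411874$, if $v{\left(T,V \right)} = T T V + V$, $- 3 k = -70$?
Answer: $\frac{18058198}{3} \approx 6.0194 \cdot 10^{6}$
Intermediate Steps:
$k = \frac{70}{3}$ ($k = \left(- \frac{1}{3}\right) \left(-70\right) = \frac{70}{3} \approx 23.333$)
$v{\left(T,V \right)} = V + V T^{2}$ ($v{\left(T,V \right)} = T^{2} V + V = V T^{2} + V = V + V T^{2}$)
$v{\left(525,k \right)} - 411874 = \frac{70 \left(1 + 525^{2}\right)}{3} - 411874 = \frac{70 \left(1 + 275625\right)}{3} - 411874 = \frac{70}{3} \cdot 275626 - 411874 = \frac{19293820}{3} - 411874 = \frac{18058198}{3}$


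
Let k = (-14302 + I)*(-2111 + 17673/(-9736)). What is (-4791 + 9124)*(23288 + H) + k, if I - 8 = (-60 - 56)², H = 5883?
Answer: 623924171135/4868 ≈ 1.2817e+8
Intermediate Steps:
I = 13464 (I = 8 + (-60 - 56)² = 8 + (-116)² = 8 + 13456 = 13464)
k = 8618984611/4868 (k = (-14302 + 13464)*(-2111 + 17673/(-9736)) = -838*(-2111 + 17673*(-1/9736)) = -838*(-2111 - 17673/9736) = -838*(-20570369/9736) = 8618984611/4868 ≈ 1.7705e+6)
(-4791 + 9124)*(23288 + H) + k = (-4791 + 9124)*(23288 + 5883) + 8618984611/4868 = 4333*29171 + 8618984611/4868 = 126397943 + 8618984611/4868 = 623924171135/4868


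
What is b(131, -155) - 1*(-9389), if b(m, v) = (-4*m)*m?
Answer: -59255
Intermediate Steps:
b(m, v) = -4*m²
b(131, -155) - 1*(-9389) = -4*131² - 1*(-9389) = -4*17161 + 9389 = -68644 + 9389 = -59255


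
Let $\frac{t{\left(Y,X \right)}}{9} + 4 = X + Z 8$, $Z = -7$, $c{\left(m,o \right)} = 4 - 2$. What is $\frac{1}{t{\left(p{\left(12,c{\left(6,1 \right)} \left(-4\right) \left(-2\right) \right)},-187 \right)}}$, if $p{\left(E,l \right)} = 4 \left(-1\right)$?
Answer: $- \frac{1}{2223} \approx -0.00044984$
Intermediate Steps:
$c{\left(m,o \right)} = 2$ ($c{\left(m,o \right)} = 4 - 2 = 2$)
$p{\left(E,l \right)} = -4$
$t{\left(Y,X \right)} = -540 + 9 X$ ($t{\left(Y,X \right)} = -36 + 9 \left(X - 56\right) = -36 + 9 \left(-56 + X\right) = -36 + \left(-504 + 9 X\right) = -540 + 9 X$)
$\frac{1}{t{\left(p{\left(12,c{\left(6,1 \right)} \left(-4\right) \left(-2\right) \right)},-187 \right)}} = \frac{1}{-540 + 9 \left(-187\right)} = \frac{1}{-540 - 1683} = \frac{1}{-2223} = - \frac{1}{2223}$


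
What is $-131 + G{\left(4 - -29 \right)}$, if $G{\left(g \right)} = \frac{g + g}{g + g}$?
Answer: $-130$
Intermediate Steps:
$G{\left(g \right)} = 1$ ($G{\left(g \right)} = \frac{2 g}{2 g} = 2 g \frac{1}{2 g} = 1$)
$-131 + G{\left(4 - -29 \right)} = -131 + 1 = -130$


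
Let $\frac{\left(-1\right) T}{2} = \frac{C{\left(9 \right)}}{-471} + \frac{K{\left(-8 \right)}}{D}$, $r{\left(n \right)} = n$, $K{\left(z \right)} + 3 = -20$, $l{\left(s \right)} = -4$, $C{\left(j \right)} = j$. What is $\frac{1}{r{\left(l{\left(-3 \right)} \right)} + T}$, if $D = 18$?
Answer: $- \frac{1413}{1987} \approx -0.71112$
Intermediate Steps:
$K{\left(z \right)} = -23$ ($K{\left(z \right)} = -3 - 20 = -23$)
$T = \frac{3665}{1413}$ ($T = - 2 \left(\frac{9}{-471} - \frac{23}{18}\right) = - 2 \left(9 \left(- \frac{1}{471}\right) - \frac{23}{18}\right) = - 2 \left(- \frac{3}{157} - \frac{23}{18}\right) = \left(-2\right) \left(- \frac{3665}{2826}\right) = \frac{3665}{1413} \approx 2.5938$)
$\frac{1}{r{\left(l{\left(-3 \right)} \right)} + T} = \frac{1}{-4 + \frac{3665}{1413}} = \frac{1}{- \frac{1987}{1413}} = - \frac{1413}{1987}$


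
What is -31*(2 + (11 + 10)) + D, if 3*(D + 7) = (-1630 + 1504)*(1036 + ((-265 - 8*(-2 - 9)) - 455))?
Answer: -17688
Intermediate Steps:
D = -16975 (D = -7 + ((-1630 + 1504)*(1036 + ((-265 - 8*(-2 - 9)) - 455)))/3 = -7 + (-126*(1036 + ((-265 - 8*(-11)) - 455)))/3 = -7 + (-126*(1036 + ((-265 + 88) - 455)))/3 = -7 + (-126*(1036 + (-177 - 455)))/3 = -7 + (-126*(1036 - 632))/3 = -7 + (-126*404)/3 = -7 + (⅓)*(-50904) = -7 - 16968 = -16975)
-31*(2 + (11 + 10)) + D = -31*(2 + (11 + 10)) - 16975 = -31*(2 + 21) - 16975 = -31*23 - 16975 = -713 - 16975 = -17688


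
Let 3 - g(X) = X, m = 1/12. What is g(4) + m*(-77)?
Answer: -89/12 ≈ -7.4167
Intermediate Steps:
m = 1/12 ≈ 0.083333
g(X) = 3 - X
g(4) + m*(-77) = (3 - 1*4) + (1/12)*(-77) = (3 - 4) - 77/12 = -1 - 77/12 = -89/12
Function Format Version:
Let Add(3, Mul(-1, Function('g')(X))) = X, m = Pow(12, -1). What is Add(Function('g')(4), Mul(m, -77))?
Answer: Rational(-89, 12) ≈ -7.4167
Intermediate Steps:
m = Rational(1, 12) ≈ 0.083333
Function('g')(X) = Add(3, Mul(-1, X))
Add(Function('g')(4), Mul(m, -77)) = Add(Add(3, Mul(-1, 4)), Mul(Rational(1, 12), -77)) = Add(Add(3, -4), Rational(-77, 12)) = Add(-1, Rational(-77, 12)) = Rational(-89, 12)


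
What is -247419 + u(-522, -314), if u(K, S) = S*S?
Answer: -148823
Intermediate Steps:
u(K, S) = S**2
-247419 + u(-522, -314) = -247419 + (-314)**2 = -247419 + 98596 = -148823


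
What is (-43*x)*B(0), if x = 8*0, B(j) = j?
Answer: 0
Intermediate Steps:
x = 0
(-43*x)*B(0) = -43*0*0 = 0*0 = 0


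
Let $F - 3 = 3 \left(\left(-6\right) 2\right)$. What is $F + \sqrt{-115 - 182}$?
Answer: $-33 + 3 i \sqrt{33} \approx -33.0 + 17.234 i$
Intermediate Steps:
$F = -33$ ($F = 3 + 3 \left(\left(-6\right) 2\right) = 3 + 3 \left(-12\right) = 3 - 36 = -33$)
$F + \sqrt{-115 - 182} = -33 + \sqrt{-115 - 182} = -33 + \sqrt{-297} = -33 + 3 i \sqrt{33}$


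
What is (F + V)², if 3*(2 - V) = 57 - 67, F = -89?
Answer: 63001/9 ≈ 7000.1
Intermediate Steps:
V = 16/3 (V = 2 - (57 - 67)/3 = 2 - ⅓*(-10) = 2 + 10/3 = 16/3 ≈ 5.3333)
(F + V)² = (-89 + 16/3)² = (-251/3)² = 63001/9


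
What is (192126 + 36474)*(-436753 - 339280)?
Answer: -177401143800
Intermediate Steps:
(192126 + 36474)*(-436753 - 339280) = 228600*(-776033) = -177401143800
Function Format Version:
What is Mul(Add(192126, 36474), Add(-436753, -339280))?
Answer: -177401143800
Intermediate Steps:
Mul(Add(192126, 36474), Add(-436753, -339280)) = Mul(228600, -776033) = -177401143800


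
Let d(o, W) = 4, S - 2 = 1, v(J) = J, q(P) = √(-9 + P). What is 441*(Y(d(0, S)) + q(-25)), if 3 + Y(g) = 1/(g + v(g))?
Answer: -10143/8 + 441*I*√34 ≈ -1267.9 + 2571.4*I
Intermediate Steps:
S = 3 (S = 2 + 1 = 3)
Y(g) = -3 + 1/(2*g) (Y(g) = -3 + 1/(g + g) = -3 + 1/(2*g))
441*(Y(d(0, S)) + q(-25)) = 441*((-3 + (½)/4) + √(-9 - 25)) = 441*((-3 + (½)*(¼)) + √(-34)) = 441*((-3 + ⅛) + I*√34) = 441*(-23/8 + I*√34) = -10143/8 + 441*I*√34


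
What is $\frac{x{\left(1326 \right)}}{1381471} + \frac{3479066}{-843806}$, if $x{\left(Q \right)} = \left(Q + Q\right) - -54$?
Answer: $- \frac{2401972723525}{582846759313} \approx -4.1211$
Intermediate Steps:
$x{\left(Q \right)} = 54 + 2 Q$ ($x{\left(Q \right)} = 2 Q + 54 = 54 + 2 Q$)
$\frac{x{\left(1326 \right)}}{1381471} + \frac{3479066}{-843806} = \frac{54 + 2 \cdot 1326}{1381471} + \frac{3479066}{-843806} = \left(54 + 2652\right) \frac{1}{1381471} + 3479066 \left(- \frac{1}{843806}\right) = 2706 \cdot \frac{1}{1381471} - \frac{1739533}{421903} = \frac{2706}{1381471} - \frac{1739533}{421903} = - \frac{2401972723525}{582846759313}$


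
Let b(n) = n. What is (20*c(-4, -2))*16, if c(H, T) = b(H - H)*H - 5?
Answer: -1600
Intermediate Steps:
c(H, T) = -5 (c(H, T) = (H - H)*H - 5 = 0*H - 5 = 0 - 5 = -5)
(20*c(-4, -2))*16 = (20*(-5))*16 = -100*16 = -1600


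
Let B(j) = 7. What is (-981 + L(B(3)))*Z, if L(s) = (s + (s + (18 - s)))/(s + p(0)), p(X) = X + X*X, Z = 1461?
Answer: -9996162/7 ≈ -1.4280e+6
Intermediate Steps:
p(X) = X + X²
L(s) = (18 + s)/s (L(s) = (s + (s + (18 - s)))/(s + 0*(1 + 0)) = (s + 18)/(s + 0*1) = (18 + s)/(s + 0) = (18 + s)/s)
(-981 + L(B(3)))*Z = (-981 + (18 + 7)/7)*1461 = (-981 + (⅐)*25)*1461 = (-981 + 25/7)*1461 = -6842/7*1461 = -9996162/7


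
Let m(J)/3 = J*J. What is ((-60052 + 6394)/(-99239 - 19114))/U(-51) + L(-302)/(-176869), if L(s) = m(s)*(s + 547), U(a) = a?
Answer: -6422739513994/16945743089 ≈ -379.02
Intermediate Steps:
m(J) = 3*J² (m(J) = 3*(J*J) = 3*J²)
L(s) = 3*s²*(547 + s) (L(s) = (3*s²)*(s + 547) = (3*s²)*(547 + s) = 3*s²*(547 + s))
((-60052 + 6394)/(-99239 - 19114))/U(-51) + L(-302)/(-176869) = ((-60052 + 6394)/(-99239 - 19114))/(-51) + (3*(-302)²*(547 - 302))/(-176869) = -53658/(-118353)*(-1/51) + (3*91204*245)*(-1/176869) = -53658*(-1/118353)*(-1/51) + 67034940*(-1/176869) = (17886/39451)*(-1/51) - 9576420/25267 = -5962/670667 - 9576420/25267 = -6422739513994/16945743089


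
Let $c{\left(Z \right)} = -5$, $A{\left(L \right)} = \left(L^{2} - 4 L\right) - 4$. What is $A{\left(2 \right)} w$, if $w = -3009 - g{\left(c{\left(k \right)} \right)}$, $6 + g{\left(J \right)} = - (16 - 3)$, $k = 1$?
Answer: $23920$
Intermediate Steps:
$A{\left(L \right)} = -4 + L^{2} - 4 L$
$g{\left(J \right)} = -19$ ($g{\left(J \right)} = -6 - \left(16 - 3\right) = -6 - 13 = -19$)
$w = -2990$ ($w = -3009 - -19 = -3009 + 19 = -2990$)
$A{\left(2 \right)} w = \left(-4 + 2^{2} - 8\right) \left(-2990\right) = \left(-4 + 4 - 8\right) \left(-2990\right) = \left(-8\right) \left(-2990\right) = 23920$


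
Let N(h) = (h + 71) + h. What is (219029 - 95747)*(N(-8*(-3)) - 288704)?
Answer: -35577335970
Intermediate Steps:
N(h) = 71 + 2*h (N(h) = (71 + h) + h = 71 + 2*h)
(219029 - 95747)*(N(-8*(-3)) - 288704) = (219029 - 95747)*((71 + 2*(-8*(-3))) - 288704) = 123282*((71 + 2*24) - 288704) = 123282*((71 + 48) - 288704) = 123282*(119 - 288704) = 123282*(-288585) = -35577335970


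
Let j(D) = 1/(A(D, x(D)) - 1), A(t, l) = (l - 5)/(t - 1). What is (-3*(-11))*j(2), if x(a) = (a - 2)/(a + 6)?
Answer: -11/2 ≈ -5.5000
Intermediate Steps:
x(a) = (-2 + a)/(6 + a)
A(t, l) = (-5 + l)/(-1 + t)
j(D) = 1/(-1 + (-5 + (-2 + D)/(6 + D))/(-1 + D)) (j(D) = 1/((-5 + (-2 + D)/(6 + D))/(-1 + D) - 1) = 1/(-1 + (-5 + (-2 + D)/(6 + D))/(-1 + D)))
(-3*(-11))*j(2) = (-3*(-11))*((6 - 1*2² - 5*2)/(26 + 2² + 9*2)) = 33*((6 - 1*4 - 10)/(26 + 4 + 18)) = 33*((6 - 4 - 10)/48) = 33*((1/48)*(-8)) = 33*(-⅙) = -11/2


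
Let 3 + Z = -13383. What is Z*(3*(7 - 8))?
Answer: 40158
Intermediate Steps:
Z = -13386 (Z = -3 - 13383 = -13386)
Z*(3*(7 - 8)) = -40158*(7 - 8) = -40158*(-1) = -13386*(-3) = 40158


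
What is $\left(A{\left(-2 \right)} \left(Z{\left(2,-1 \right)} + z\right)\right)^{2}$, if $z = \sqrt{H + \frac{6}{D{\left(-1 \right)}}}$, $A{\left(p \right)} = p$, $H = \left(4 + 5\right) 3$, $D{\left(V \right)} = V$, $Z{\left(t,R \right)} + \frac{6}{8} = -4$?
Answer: $\frac{697}{4} - 38 \sqrt{21} \approx 0.11212$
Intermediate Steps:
$Z{\left(t,R \right)} = - \frac{19}{4}$ ($Z{\left(t,R \right)} = - \frac{3}{4} - 4 = - \frac{19}{4}$)
$H = 27$ ($H = 9 \cdot 3 = 27$)
$z = \sqrt{21}$ ($z = \sqrt{27 + \frac{6}{-1}} = \sqrt{27 + 6 \left(-1\right)} = \sqrt{27 - 6} = \sqrt{21} \approx 4.5826$)
$\left(A{\left(-2 \right)} \left(Z{\left(2,-1 \right)} + z\right)\right)^{2} = \left(- 2 \left(- \frac{19}{4} + \sqrt{21}\right)\right)^{2} = \left(\frac{19}{2} - 2 \sqrt{21}\right)^{2}$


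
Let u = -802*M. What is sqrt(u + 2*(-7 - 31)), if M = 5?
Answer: 3*I*sqrt(454) ≈ 63.922*I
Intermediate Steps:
u = -4010 (u = -802*5 = -4010)
sqrt(u + 2*(-7 - 31)) = sqrt(-4010 + 2*(-7 - 31)) = sqrt(-4010 + 2*(-38)) = sqrt(-4010 - 76) = sqrt(-4086) = 3*I*sqrt(454)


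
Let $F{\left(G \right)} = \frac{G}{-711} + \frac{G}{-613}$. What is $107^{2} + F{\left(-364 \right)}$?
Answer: $\frac{4990448443}{435843} \approx 11450.0$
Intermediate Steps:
$F{\left(G \right)} = - \frac{1324 G}{435843}$ ($F{\left(G \right)} = G \left(- \frac{1}{711}\right) + G \left(- \frac{1}{613}\right) = - \frac{G}{711} - \frac{G}{613} = - \frac{1324 G}{435843}$)
$107^{2} + F{\left(-364 \right)} = 107^{2} - - \frac{481936}{435843} = 11449 + \frac{481936}{435843} = \frac{4990448443}{435843}$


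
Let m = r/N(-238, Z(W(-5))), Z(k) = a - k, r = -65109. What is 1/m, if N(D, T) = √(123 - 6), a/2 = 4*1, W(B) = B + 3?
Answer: -√13/21703 ≈ -0.00016613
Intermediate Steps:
W(B) = 3 + B
a = 8 (a = 2*(4*1) = 2*4 = 8)
Z(k) = 8 - k
N(D, T) = 3*√13 (N(D, T) = √117 = 3*√13)
m = -21703*√13/13 (m = -65109*√13/39 = -21703*√13/13 ≈ -6019.3)
1/m = 1/(-21703*√13/13) = -√13/21703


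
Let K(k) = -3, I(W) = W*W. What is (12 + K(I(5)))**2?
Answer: 81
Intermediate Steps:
I(W) = W**2
(12 + K(I(5)))**2 = (12 - 3)**2 = 9**2 = 81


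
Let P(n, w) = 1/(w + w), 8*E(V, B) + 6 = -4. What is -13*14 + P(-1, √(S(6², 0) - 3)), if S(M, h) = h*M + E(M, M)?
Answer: -182 - I*√17/17 ≈ -182.0 - 0.24254*I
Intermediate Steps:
E(V, B) = -5/4 (E(V, B) = -¾ + (⅛)*(-4) = -¾ - ½ = -5/4)
S(M, h) = -5/4 + M*h (S(M, h) = h*M - 5/4 = M*h - 5/4 = -5/4 + M*h)
P(n, w) = 1/(2*w)
-13*14 + P(-1, √(S(6², 0) - 3)) = -13*14 + 1/(2*(√((-5/4 + 6²*0) - 3))) = -182 + 1/(2*(√((-5/4 + 36*0) - 3))) = -182 + 1/(2*(√((-5/4 + 0) - 3))) = -182 + 1/(2*(√(-5/4 - 3))) = -182 + 1/(2*(√(-17/4))) = -182 + 1/(2*((I*√17/2))) = -182 + (-2*I*√17/17)/2 = -182 - I*√17/17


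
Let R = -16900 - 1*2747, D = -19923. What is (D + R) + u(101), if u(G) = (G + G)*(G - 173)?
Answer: -54114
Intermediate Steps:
u(G) = 2*G*(-173 + G) (u(G) = (2*G)*(-173 + G) = 2*G*(-173 + G))
R = -19647 (R = -16900 - 2747 = -19647)
(D + R) + u(101) = (-19923 - 19647) + 2*101*(-173 + 101) = -39570 + 2*101*(-72) = -39570 - 14544 = -54114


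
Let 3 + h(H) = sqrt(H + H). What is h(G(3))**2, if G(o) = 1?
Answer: (3 - sqrt(2))**2 ≈ 2.5147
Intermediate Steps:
h(H) = -3 + sqrt(2)*sqrt(H) (h(H) = -3 + sqrt(H + H) = -3 + sqrt(2*H) = -3 + sqrt(2)*sqrt(H))
h(G(3))**2 = (-3 + sqrt(2)*sqrt(1))**2 = (-3 + sqrt(2)*1)**2 = (-3 + sqrt(2))**2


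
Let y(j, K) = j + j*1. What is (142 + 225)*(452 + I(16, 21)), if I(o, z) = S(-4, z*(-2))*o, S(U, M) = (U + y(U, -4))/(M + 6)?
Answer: 503524/3 ≈ 1.6784e+5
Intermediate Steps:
y(j, K) = 2*j (y(j, K) = j + j = 2*j)
S(U, M) = 3*U/(6 + M) (S(U, M) = (U + 2*U)/(M + 6) = (3*U)/(6 + M) = 3*U/(6 + M))
I(o, z) = -12*o/(6 - 2*z) (I(o, z) = (3*(-4)/(6 + z*(-2)))*o = (3*(-4)/(6 - 2*z))*o = (-12/(6 - 2*z))*o = -12*o/(6 - 2*z))
(142 + 225)*(452 + I(16, 21)) = (142 + 225)*(452 + 6*16/(-3 + 21)) = 367*(452 + 6*16/18) = 367*(452 + 6*16*(1/18)) = 367*(452 + 16/3) = 367*(1372/3) = 503524/3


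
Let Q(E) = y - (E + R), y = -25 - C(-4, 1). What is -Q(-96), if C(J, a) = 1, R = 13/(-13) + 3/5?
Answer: -352/5 ≈ -70.400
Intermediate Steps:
R = -2/5 (R = 13*(-1/13) + 3*(1/5) = -1 + 3/5 = -2/5 ≈ -0.40000)
y = -26 (y = -25 - 1*1 = -25 - 1 = -26)
Q(E) = -128/5 - E (Q(E) = -26 - (E - 2/5) = -26 - (-2/5 + E) = -26 + (2/5 - E) = -128/5 - E)
-Q(-96) = -(-128/5 - 1*(-96)) = -(-128/5 + 96) = -1*352/5 = -352/5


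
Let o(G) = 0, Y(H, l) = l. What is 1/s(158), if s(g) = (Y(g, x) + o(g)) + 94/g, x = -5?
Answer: -79/348 ≈ -0.22701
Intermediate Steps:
s(g) = -5 + 94/g (s(g) = (-5 + 0) + 94/g = -5 + 94/g)
1/s(158) = 1/(-5 + 94/158) = 1/(-5 + 94*(1/158)) = 1/(-5 + 47/79) = 1/(-348/79) = -79/348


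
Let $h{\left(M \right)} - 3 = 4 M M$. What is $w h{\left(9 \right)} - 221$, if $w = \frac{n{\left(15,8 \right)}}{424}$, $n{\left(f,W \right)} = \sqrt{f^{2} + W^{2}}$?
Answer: $- \frac{88145}{424} \approx -207.89$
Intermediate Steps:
$n{\left(f,W \right)} = \sqrt{W^{2} + f^{2}}$
$h{\left(M \right)} = 3 + 4 M^{2}$ ($h{\left(M \right)} = 3 + 4 M M = 3 + 4 M^{2}$)
$w = \frac{17}{424}$ ($w = \frac{\sqrt{8^{2} + 15^{2}}}{424} = \sqrt{64 + 225} \cdot \frac{1}{424} = \sqrt{289} \cdot \frac{1}{424} = 17 \cdot \frac{1}{424} = \frac{17}{424} \approx 0.040094$)
$w h{\left(9 \right)} - 221 = \frac{17 \left(3 + 4 \cdot 9^{2}\right)}{424} - 221 = \frac{17 \left(3 + 4 \cdot 81\right)}{424} - 221 = \frac{17 \left(3 + 324\right)}{424} - 221 = \frac{17}{424} \cdot 327 - 221 = \frac{5559}{424} - 221 = - \frac{88145}{424}$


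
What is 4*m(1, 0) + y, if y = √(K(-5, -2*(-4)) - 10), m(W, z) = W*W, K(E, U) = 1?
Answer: 4 + 3*I ≈ 4.0 + 3.0*I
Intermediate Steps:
m(W, z) = W²
y = 3*I (y = √(1 - 10) = √(-9) = 3*I ≈ 3.0*I)
4*m(1, 0) + y = 4*1² + 3*I = 4*1 + 3*I = 4 + 3*I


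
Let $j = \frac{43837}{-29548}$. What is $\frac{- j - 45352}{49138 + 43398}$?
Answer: $- \frac{1340017059}{2734253728} \approx -0.49009$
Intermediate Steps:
$j = - \frac{43837}{29548}$ ($j = 43837 \left(- \frac{1}{29548}\right) = - \frac{43837}{29548} \approx -1.4836$)
$\frac{- j - 45352}{49138 + 43398} = \frac{\left(-1\right) \left(- \frac{43837}{29548}\right) - 45352}{49138 + 43398} = \frac{\frac{43837}{29548} - 45352}{92536} = \left(- \frac{1340017059}{29548}\right) \frac{1}{92536} = - \frac{1340017059}{2734253728}$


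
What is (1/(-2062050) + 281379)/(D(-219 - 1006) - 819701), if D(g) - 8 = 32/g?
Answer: -28430660780501/82822152221274 ≈ -0.34327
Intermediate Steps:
D(g) = 8 + 32/g
(1/(-2062050) + 281379)/(D(-219 - 1006) - 819701) = (1/(-2062050) + 281379)/((8 + 32/(-219 - 1006)) - 819701) = (-1/2062050 + 281379)/((8 + 32/(-1225)) - 819701) = 580217566949/(2062050*((8 + 32*(-1/1225)) - 819701)) = 580217566949/(2062050*((8 - 32/1225) - 819701)) = 580217566949/(2062050*(9768/1225 - 819701)) = 580217566949/(2062050*(-1004123957/1225)) = (580217566949/2062050)*(-1225/1004123957) = -28430660780501/82822152221274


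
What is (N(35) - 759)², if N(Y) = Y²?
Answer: 217156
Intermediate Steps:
(N(35) - 759)² = (35² - 759)² = (1225 - 759)² = 466² = 217156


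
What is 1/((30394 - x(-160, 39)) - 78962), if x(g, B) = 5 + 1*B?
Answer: -1/48612 ≈ -2.0571e-5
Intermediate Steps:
x(g, B) = 5 + B
1/((30394 - x(-160, 39)) - 78962) = 1/((30394 - (5 + 39)) - 78962) = 1/((30394 - 1*44) - 78962) = 1/((30394 - 44) - 78962) = 1/(30350 - 78962) = 1/(-48612) = -1/48612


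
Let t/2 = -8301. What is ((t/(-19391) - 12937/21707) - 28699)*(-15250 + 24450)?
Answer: -111134952149587200/420920437 ≈ -2.6403e+8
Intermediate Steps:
t = -16602 (t = 2*(-8301) = -16602)
((t/(-19391) - 12937/21707) - 28699)*(-15250 + 24450) = ((-16602/(-19391) - 12937/21707) - 28699)*(-15250 + 24450) = ((-16602*(-1/19391) - 12937*1/21707) - 28699)*9200 = ((16602/19391 - 12937/21707) - 28699)*9200 = (109518247/420920437 - 28699)*9200 = -12079886103216/420920437*9200 = -111134952149587200/420920437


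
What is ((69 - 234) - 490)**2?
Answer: 429025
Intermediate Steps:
((69 - 234) - 490)**2 = (-165 - 490)**2 = (-655)**2 = 429025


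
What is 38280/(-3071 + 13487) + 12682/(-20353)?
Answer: 26959047/8833202 ≈ 3.0520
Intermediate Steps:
38280/(-3071 + 13487) + 12682/(-20353) = 38280/10416 + 12682*(-1/20353) = 38280*(1/10416) - 12682/20353 = 1595/434 - 12682/20353 = 26959047/8833202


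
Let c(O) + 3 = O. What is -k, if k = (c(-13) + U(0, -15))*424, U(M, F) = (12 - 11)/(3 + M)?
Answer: 19928/3 ≈ 6642.7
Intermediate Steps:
c(O) = -3 + O
U(M, F) = 1/(3 + M)
k = -19928/3 (k = ((-3 - 13) + 1/(3 + 0))*424 = (-16 + 1/3)*424 = (-16 + ⅓)*424 = -47/3*424 = -19928/3 ≈ -6642.7)
-k = -1*(-19928/3) = 19928/3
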